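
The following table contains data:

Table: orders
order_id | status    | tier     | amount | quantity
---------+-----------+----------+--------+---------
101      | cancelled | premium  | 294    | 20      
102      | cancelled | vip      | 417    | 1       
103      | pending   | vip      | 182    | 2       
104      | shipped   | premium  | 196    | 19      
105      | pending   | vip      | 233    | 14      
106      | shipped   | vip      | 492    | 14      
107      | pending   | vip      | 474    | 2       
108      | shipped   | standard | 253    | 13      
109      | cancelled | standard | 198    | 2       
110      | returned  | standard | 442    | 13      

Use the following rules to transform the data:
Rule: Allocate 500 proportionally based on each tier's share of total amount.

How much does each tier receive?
premium: 77.02, standard: 140.36, vip: 282.62

Step 1: Calculate total amount = 3181
Step 2: Calculate each tier's proportion:
  premium: 490/3181 = 15.40% → 77.02
  standard: 893/3181 = 28.07% → 140.36
  vip: 1798/3181 = 56.52% → 282.62
Step 3: Verify: sum of allocations ≈ 500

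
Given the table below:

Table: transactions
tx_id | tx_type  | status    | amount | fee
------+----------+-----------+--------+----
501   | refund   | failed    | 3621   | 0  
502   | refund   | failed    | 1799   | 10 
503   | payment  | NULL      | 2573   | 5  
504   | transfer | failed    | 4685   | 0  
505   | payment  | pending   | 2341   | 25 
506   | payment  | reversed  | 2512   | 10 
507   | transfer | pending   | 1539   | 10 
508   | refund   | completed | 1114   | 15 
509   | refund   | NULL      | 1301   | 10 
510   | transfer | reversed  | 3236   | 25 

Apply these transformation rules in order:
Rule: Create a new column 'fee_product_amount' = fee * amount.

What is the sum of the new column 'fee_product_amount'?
240510

Step 1: For each record, compute fee * amount
Example calculations:
  0 * 3621 = 0
  10 * 1799 = 17990
  5 * 2573 = 12865
  ...
Step 2: Sum all derived values
Step 3: Total = 240510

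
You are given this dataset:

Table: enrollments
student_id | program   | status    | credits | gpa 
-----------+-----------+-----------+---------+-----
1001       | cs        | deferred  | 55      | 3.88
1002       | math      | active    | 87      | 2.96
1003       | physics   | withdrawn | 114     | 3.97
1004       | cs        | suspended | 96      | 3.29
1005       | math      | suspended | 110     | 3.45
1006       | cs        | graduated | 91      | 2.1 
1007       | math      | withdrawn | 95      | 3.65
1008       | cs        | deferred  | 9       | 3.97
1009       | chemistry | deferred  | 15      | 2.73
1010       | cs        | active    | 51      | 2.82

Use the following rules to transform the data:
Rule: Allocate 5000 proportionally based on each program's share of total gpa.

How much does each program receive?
chemistry: 415.9, cs: 2446.68, math: 1532.6, physics: 604.81

Step 1: Calculate total gpa = 32.82
Step 2: Calculate each program's proportion:
  chemistry: 2.73/32.82 = 8.32% → 415.9
  cs: 16.06/32.82 = 48.93% → 2446.68
  math: 10.06/32.82 = 30.65% → 1532.6
  physics: 3.97/32.82 = 12.10% → 604.81
Step 3: Verify: sum of allocations ≈ 5000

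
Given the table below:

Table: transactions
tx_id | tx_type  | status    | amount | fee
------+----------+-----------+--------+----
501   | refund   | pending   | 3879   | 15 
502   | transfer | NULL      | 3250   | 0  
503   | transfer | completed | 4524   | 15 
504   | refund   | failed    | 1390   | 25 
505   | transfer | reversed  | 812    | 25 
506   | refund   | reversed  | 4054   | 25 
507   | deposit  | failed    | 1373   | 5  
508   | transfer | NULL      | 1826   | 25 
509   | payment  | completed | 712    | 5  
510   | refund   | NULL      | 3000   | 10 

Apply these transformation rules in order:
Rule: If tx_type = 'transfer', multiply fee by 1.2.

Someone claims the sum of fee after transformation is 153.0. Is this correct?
No, the correct result is 163.0.

Step 1: Calculate the correct sum after transformation
Step 2: Apply multiplier 1.2 to records where tx_type = 'transfer'
Step 3: Correct result = 163.0
Step 4: Claimed result = 153.0
Step 5: 163.0 ≠ 153.0
Conclusion: The claimed result is incorrect. The correct answer is 163.0.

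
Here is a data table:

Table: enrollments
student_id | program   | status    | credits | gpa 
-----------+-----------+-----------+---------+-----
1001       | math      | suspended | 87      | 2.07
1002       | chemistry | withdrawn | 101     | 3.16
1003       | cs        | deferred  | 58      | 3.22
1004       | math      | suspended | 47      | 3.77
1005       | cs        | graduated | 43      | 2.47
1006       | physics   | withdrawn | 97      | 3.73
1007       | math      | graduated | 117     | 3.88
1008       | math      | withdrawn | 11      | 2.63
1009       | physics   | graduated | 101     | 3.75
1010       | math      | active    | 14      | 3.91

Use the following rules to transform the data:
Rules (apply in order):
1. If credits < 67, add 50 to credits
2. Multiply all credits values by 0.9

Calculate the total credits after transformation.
833.4

Step 1: Apply Rule 1 - Add 50 to records with credits < 67
  - 5 records affected: 173 + (5 × 50) = 423
  - Unaffected records: 503
  - Sum after Rule 1: 926
Step 2: Apply Rule 2 - Multiply all by 0.9
  - 926 × 0.9 = 833.4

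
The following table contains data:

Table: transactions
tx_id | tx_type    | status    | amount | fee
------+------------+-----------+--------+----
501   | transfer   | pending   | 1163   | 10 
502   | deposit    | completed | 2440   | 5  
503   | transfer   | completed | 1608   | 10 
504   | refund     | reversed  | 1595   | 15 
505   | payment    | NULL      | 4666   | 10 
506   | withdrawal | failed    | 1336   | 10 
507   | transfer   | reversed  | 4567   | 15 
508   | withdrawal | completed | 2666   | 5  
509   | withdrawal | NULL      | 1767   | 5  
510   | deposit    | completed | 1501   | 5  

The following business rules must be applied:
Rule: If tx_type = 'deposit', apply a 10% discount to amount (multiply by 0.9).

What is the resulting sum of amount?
22914.9

Step 1: Records with tx_type = 'deposit' have total amount = 3941
Step 2: Apply multiplier: 3941 × 0.9 = 3546.9
Step 3: Other records total: 19368
Step 4: Final sum = 3546.9 + 19368 = 22914.9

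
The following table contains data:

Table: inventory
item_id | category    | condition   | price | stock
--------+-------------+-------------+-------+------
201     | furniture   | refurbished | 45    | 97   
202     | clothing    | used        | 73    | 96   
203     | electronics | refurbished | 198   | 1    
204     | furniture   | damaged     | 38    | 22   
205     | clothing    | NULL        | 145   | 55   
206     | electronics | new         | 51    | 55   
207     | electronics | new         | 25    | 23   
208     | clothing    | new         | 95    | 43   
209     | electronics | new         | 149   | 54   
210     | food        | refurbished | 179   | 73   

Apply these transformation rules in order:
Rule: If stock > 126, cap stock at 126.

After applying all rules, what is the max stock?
97

Step 1: Original maximum stock = 97
Step 2: Check cap of 126 against maximum
Step 3: No records exceed the cap (max 97 <= cap 126), so no capping applies
Step 4: Maximum after transformation = 97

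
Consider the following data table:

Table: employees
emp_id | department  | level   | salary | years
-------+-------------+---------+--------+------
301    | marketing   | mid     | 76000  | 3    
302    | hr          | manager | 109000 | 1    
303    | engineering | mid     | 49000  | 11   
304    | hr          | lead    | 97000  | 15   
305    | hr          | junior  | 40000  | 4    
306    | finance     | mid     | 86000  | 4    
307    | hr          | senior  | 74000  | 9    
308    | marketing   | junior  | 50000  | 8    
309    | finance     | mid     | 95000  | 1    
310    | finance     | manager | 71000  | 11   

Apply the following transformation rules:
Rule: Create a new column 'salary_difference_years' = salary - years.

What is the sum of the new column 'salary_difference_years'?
746933

Step 1: For each record, compute salary - years
Example calculations:
  76000 - 3 = 75997
  109000 - 1 = 108999
  49000 - 11 = 48989
  ...
Step 2: Sum all derived values
Step 3: Total = 746933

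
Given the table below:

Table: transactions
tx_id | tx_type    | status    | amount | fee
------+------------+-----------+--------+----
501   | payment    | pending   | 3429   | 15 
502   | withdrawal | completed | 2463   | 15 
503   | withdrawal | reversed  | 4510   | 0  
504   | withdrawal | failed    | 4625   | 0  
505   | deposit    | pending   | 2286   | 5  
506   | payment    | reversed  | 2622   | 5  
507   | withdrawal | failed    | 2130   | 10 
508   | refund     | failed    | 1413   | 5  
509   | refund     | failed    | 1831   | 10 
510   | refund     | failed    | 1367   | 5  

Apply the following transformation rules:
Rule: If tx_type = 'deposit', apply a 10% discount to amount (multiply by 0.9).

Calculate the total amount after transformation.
26447.4

Step 1: Records with tx_type = 'deposit' have total amount = 2286
Step 2: Apply multiplier: 2286 × 0.9 = 2057.4
Step 3: Other records total: 24390
Step 4: Final sum = 2057.4 + 24390 = 26447.4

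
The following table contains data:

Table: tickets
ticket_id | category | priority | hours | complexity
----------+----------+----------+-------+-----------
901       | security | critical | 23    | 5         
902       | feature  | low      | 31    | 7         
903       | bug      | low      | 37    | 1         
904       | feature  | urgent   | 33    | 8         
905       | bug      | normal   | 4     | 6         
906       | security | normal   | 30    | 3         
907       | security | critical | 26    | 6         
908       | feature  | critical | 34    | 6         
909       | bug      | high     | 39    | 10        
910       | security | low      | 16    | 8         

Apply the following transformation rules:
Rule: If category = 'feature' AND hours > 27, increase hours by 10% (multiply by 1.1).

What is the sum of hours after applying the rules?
282.8

Step 1: Find records where category = 'feature' AND hours > 27
Step 2: 3 records match, summing to 98
Step 3: After multiplier: 98 × 1.1 = 107.8
Step 4: Unaffected records sum: 175
Step 5: Final sum = 107.8 + 175 = 282.8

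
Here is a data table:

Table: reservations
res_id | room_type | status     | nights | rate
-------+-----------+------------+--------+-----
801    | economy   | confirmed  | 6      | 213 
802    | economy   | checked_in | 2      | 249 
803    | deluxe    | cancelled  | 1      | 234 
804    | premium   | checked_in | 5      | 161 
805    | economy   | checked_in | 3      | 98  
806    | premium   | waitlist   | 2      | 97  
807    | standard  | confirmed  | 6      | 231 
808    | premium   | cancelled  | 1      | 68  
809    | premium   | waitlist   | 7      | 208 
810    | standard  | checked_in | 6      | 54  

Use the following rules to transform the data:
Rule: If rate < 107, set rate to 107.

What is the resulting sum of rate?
1724

Step 1: 4 records have rate < 107
Step 2: These records originally summed to 317
Step 3: After setting to minimum: 4 × 107 = 428
Step 4: Unaffected records sum: 1296
Step 5: Final sum = 428 + 1296 = 1724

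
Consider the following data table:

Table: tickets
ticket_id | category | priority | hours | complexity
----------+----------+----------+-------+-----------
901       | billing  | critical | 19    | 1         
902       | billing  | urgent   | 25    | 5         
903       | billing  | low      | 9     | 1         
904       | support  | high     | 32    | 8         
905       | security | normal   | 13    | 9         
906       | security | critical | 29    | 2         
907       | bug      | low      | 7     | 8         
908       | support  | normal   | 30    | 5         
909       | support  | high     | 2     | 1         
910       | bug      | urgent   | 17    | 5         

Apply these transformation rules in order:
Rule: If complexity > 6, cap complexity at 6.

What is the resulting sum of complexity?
38

Step 1: 3 records have complexity > 6
Step 2: These records originally summed to 25
Step 3: After capping: 3 × 6 = 18
Step 4: Unaffected records sum: 20
Step 5: Final sum = 18 + 20 = 38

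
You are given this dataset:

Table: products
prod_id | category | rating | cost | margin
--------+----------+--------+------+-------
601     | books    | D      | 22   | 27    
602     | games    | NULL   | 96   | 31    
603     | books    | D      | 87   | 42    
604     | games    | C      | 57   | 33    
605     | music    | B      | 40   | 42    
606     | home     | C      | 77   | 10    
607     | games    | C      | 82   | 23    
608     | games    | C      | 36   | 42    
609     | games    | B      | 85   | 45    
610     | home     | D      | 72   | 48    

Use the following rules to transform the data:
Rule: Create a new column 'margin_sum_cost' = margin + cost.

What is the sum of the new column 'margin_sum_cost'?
997

Step 1: For each record, compute margin + cost
Example calculations:
  27 + 22 = 49
  31 + 96 = 127
  42 + 87 = 129
  ...
Step 2: Sum all derived values
Step 3: Total = 997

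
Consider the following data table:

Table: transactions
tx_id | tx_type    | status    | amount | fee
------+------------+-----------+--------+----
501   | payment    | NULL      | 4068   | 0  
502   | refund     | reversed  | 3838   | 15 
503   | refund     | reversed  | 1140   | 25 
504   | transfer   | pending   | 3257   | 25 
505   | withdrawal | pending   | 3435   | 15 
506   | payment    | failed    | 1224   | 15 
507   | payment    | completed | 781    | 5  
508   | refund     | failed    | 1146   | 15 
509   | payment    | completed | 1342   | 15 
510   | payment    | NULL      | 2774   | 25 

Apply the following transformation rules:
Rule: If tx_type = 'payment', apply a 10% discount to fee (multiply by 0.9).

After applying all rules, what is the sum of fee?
149.0

Step 1: Records with tx_type = 'payment' have total fee = 60
Step 2: Apply multiplier: 60 × 0.9 = 54.0
Step 3: Other records total: 95
Step 4: Final sum = 54.0 + 95 = 149.0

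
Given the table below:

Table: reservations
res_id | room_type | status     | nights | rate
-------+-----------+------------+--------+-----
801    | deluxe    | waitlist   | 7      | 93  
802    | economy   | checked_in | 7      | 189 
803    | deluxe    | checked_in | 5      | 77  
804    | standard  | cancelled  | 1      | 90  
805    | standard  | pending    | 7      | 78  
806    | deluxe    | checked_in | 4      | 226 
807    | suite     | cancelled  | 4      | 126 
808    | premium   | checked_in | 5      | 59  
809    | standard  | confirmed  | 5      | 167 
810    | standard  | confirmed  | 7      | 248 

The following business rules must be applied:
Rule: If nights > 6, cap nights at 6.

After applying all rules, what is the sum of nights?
48

Step 1: 4 records have nights > 6
Step 2: These records originally summed to 28
Step 3: After capping: 4 × 6 = 24
Step 4: Unaffected records sum: 24
Step 5: Final sum = 24 + 24 = 48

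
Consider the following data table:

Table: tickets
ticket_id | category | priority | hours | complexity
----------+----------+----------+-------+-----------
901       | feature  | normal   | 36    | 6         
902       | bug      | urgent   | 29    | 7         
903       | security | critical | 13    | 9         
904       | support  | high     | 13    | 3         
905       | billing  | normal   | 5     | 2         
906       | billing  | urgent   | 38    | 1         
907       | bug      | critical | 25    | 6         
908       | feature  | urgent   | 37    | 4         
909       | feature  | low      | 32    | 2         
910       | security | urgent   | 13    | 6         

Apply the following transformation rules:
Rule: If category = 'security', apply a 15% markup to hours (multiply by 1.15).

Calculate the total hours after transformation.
244.9

Step 1: Records with category = 'security' have total hours = 26
Step 2: Apply multiplier: 26 × 1.15 = 29.9
Step 3: Other records total: 215
Step 4: Final sum = 29.9 + 215 = 244.9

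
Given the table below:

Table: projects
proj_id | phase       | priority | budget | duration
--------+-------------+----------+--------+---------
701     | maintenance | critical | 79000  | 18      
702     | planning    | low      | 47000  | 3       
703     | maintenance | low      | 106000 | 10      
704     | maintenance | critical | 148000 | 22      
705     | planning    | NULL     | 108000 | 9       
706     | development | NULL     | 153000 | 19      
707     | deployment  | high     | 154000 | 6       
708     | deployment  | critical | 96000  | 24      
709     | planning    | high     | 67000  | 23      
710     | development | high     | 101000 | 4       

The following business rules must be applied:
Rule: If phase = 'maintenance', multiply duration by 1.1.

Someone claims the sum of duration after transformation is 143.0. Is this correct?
Yes, the result is correct.

Step 1: Calculate the correct sum after transformation
Step 2: Apply multiplier 1.1 to records where phase = 'maintenance'
Step 3: Correct result = 143.0
Step 4: Claimed result = 143.0
Step 5: 143.0 = 143.0 ✓
Conclusion: The claimed result is correct.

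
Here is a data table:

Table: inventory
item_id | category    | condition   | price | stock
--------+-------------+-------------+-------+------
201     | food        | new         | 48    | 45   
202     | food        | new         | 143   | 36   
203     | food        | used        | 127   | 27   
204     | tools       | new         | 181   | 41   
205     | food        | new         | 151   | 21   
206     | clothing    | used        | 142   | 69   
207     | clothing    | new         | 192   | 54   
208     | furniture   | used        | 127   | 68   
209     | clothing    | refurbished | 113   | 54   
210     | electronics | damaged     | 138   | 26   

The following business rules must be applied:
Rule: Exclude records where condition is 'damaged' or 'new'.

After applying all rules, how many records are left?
4

Step 1: Count records to exclude
  - 1 (damaged) + 5 (new) = 6 records
Step 2: Total records: 10
Step 3: Remaining = 10 - 6 = 4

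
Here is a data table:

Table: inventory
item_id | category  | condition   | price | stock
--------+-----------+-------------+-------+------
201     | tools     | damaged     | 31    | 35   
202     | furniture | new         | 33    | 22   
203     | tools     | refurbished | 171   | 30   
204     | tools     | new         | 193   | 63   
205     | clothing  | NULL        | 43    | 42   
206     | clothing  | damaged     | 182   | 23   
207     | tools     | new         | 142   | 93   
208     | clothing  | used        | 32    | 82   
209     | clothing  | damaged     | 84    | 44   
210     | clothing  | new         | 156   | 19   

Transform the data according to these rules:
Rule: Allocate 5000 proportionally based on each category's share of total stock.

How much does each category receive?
clothing: 2317.88, furniture: 242.83, tools: 2439.29

Step 1: Calculate total stock = 453
Step 2: Calculate each category's proportion:
  clothing: 210/453 = 46.36% → 2317.88
  furniture: 22/453 = 4.86% → 242.83
  tools: 221/453 = 48.79% → 2439.29
Step 3: Verify: sum of allocations ≈ 5000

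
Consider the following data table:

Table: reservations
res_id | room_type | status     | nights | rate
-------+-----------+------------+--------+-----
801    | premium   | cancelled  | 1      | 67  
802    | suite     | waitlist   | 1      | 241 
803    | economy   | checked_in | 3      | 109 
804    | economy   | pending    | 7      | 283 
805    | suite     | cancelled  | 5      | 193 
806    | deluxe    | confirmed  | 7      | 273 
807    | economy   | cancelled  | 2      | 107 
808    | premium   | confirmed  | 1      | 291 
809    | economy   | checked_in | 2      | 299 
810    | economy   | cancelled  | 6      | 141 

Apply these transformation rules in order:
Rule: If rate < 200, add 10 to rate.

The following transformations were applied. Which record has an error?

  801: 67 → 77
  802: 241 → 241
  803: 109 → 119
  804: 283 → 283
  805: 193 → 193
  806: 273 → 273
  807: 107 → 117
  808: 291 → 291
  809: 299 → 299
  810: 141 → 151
Record 805 has an error. The correct transformed value should be 203, not 193.

Step 1: Check each record against the rule
Step 2: Record 805 has rate = 193
Step 3: Since 193 < 200, the bonus should have been applied
Step 4: Correct value = 203, but claimed value = 193
Conclusion: Record 805 has the error.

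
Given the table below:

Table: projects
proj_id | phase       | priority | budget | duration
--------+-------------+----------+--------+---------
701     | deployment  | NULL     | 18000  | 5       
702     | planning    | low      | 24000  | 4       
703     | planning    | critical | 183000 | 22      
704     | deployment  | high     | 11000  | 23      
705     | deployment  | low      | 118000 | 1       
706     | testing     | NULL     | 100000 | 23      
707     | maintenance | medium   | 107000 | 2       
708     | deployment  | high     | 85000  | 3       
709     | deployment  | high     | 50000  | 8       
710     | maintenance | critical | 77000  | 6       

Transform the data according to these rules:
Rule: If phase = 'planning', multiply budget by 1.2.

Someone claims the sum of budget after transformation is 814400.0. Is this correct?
Yes, the result is correct.

Step 1: Calculate the correct sum after transformation
Step 2: Apply multiplier 1.2 to records where phase = 'planning'
Step 3: Correct result = 814400.0
Step 4: Claimed result = 814400.0
Step 5: 814400.0 = 814400.0 ✓
Conclusion: The claimed result is correct.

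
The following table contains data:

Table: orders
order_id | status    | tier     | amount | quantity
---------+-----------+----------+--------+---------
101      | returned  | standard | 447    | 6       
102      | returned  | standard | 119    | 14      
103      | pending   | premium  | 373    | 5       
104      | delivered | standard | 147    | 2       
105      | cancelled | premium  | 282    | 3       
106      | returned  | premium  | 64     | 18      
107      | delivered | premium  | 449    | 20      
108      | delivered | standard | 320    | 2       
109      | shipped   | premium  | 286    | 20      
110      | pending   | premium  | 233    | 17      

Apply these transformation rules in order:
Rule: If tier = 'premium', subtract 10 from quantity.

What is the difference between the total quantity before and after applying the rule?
60

Step 1: Original sum of quantity = 107
Step 2: 6 records have tier = 'premium'
Step 3: Each affected record changes by -10
Step 4: Total change = 6 × -10 = -60
Step 5: New sum = 107 + -60 = 47
Step 6: Difference = |47 - 107| = 60
        (Sum decreased by 60)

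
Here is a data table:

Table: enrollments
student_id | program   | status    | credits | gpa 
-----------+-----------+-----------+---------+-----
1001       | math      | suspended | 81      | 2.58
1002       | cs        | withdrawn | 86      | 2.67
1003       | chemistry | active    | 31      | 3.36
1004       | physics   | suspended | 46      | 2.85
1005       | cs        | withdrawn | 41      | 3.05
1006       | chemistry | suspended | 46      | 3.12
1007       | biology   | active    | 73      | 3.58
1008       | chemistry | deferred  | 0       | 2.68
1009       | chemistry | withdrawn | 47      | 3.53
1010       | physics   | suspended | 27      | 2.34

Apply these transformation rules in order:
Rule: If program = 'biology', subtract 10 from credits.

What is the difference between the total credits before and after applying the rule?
10

Step 1: Original sum of credits = 478
Step 2: 1 records have program = 'biology'
Step 3: Each affected record changes by -10
Step 4: Total change = 1 × -10 = -10
Step 5: New sum = 478 + -10 = 468
Step 6: Difference = |468 - 478| = 10
        (Sum decreased by 10)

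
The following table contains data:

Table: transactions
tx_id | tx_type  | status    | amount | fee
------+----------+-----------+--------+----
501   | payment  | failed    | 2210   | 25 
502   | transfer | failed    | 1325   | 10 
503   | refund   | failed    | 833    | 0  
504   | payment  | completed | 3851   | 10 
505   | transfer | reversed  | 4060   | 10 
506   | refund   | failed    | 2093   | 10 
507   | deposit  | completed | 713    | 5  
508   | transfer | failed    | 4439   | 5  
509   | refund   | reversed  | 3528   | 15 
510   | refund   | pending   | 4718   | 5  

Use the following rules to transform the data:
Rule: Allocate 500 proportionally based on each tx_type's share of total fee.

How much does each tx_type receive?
deposit: 26.32, payment: 184.21, refund: 157.89, transfer: 131.58

Step 1: Calculate total fee = 95
Step 2: Calculate each tx_type's proportion:
  deposit: 5/95 = 5.26% → 26.32
  payment: 35/95 = 36.84% → 184.21
  refund: 30/95 = 31.58% → 157.89
  transfer: 25/95 = 26.32% → 131.58
Step 3: Verify: sum of allocations ≈ 500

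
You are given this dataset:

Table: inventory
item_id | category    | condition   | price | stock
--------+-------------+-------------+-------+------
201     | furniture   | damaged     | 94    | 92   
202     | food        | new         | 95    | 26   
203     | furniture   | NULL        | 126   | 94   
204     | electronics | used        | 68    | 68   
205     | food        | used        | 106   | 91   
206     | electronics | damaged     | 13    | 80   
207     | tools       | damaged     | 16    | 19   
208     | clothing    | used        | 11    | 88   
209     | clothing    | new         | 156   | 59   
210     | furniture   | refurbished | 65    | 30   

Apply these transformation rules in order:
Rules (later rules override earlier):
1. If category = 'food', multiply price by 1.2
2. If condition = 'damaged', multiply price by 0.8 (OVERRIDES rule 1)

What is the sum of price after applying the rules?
765.6

Step 1: Rule 2 takes priority for records with condition = 'damaged'
  - 3 records: 123 × 0.8 = 98.4
Step 2: Rule 1 applies to remaining records with category = 'food'
  - 2 records: 201 × 1.2 = 241.2
Step 3: Other records unchanged: 426
Step 4: Final sum = 98.4 + 241.2 + 426 = 765.6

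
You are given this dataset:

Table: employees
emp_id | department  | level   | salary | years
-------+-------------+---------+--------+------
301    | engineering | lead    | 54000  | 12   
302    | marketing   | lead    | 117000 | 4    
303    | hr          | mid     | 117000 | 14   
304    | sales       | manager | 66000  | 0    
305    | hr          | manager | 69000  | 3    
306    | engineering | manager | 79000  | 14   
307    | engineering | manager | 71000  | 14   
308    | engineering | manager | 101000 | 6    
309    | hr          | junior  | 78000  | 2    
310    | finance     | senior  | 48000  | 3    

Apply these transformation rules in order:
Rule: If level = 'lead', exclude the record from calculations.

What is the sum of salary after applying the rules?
629000

Step 1: Identify records where level = 'lead'
Step 2: The excluded records sum to 171000
Step 3: Original total salary = 800000
Step 4: Remaining total = 800000 - 171000 = 629000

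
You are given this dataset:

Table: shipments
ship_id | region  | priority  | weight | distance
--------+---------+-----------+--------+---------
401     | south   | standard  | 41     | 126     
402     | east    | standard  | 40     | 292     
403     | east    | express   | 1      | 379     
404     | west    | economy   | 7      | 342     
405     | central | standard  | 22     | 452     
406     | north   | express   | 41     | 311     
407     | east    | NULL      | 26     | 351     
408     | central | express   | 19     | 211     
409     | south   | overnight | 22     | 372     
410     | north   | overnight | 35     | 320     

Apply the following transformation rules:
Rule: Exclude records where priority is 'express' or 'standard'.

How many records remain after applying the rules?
4

Step 1: Count records to exclude
  - 3 (express) + 3 (standard) = 6 records
Step 2: Total records: 10
Step 3: Remaining = 10 - 6 = 4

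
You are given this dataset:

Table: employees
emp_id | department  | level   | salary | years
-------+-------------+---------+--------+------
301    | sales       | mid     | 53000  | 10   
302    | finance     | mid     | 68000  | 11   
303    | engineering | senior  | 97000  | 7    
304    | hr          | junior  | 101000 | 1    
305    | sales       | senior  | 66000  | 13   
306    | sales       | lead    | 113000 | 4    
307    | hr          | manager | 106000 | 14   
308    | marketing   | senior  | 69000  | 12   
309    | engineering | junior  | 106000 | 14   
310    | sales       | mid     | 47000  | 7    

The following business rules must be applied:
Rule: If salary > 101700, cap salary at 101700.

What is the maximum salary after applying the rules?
101700

Step 1: Original maximum salary = 113000
Step 2: Apply cap at 101700
Step 3: 3 records had salary > 101700 and were capped
Step 4: Maximum after transformation = 101700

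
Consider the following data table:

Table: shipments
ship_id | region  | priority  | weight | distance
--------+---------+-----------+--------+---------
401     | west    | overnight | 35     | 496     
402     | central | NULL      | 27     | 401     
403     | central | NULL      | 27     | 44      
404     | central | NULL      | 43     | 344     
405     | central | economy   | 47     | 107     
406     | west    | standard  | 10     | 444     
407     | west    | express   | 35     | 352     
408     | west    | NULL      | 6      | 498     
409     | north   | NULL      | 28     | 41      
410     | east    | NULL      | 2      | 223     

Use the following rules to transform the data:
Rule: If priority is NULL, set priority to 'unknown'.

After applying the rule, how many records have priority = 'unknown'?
6

Step 1: Count records where priority IS NULL
Step 2: Found 6 records with NULL priority
Step 3: These records will have priority set to 'unknown'
Step 4: Records already having priority = 'unknown': 0
Step 5: Answer: 6 + 0 = 6 records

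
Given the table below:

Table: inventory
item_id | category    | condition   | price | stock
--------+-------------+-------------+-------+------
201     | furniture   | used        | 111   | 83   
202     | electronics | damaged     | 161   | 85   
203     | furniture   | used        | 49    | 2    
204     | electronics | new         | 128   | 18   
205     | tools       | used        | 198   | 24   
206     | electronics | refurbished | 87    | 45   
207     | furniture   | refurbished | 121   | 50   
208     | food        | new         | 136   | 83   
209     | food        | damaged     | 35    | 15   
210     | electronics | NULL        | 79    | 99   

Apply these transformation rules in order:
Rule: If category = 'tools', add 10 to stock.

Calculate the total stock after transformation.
514

Step 1: Count records where category = 'tools': 1
Step 2: Total bonus added: 1 × 10 = 10
Step 3: Original sum of stock: 504
Step 4: Final sum = 504 + 10 = 514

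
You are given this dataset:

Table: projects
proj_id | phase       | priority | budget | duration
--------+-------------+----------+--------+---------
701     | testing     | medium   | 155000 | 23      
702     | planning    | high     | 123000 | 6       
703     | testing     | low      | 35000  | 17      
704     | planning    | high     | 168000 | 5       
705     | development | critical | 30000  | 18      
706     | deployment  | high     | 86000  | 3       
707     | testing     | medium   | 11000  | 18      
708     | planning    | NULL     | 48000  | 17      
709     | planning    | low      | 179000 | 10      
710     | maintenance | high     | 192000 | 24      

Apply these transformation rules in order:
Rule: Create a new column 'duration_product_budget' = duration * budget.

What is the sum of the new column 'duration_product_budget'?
13948000

Step 1: For each record, compute duration * budget
Example calculations:
  23 * 155000 = 3565000
  6 * 123000 = 738000
  17 * 35000 = 595000
  ...
Step 2: Sum all derived values
Step 3: Total = 13948000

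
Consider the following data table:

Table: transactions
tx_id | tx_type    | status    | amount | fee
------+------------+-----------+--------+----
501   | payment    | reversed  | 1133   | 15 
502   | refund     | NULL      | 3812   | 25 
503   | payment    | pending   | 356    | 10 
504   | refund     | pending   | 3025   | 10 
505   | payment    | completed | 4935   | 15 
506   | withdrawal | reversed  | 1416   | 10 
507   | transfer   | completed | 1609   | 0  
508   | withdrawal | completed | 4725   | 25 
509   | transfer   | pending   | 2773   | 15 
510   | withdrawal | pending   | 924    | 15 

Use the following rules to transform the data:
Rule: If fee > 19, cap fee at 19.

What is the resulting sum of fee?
128

Step 1: 2 records have fee > 19
Step 2: These records originally summed to 50
Step 3: After capping: 2 × 19 = 38
Step 4: Unaffected records sum: 90
Step 5: Final sum = 38 + 90 = 128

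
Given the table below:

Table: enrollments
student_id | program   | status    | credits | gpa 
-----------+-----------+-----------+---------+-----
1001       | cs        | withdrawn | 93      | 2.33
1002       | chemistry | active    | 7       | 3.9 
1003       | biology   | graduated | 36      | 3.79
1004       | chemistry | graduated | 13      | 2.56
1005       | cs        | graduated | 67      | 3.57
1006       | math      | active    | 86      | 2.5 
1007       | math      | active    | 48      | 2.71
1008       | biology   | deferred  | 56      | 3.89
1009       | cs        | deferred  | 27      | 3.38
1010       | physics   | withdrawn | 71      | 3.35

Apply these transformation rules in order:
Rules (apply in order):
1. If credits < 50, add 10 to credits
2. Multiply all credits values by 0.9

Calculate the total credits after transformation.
498.6

Step 1: Apply Rule 1 - Add 10 to records with credits < 50
  - 5 records affected: 131 + (5 × 10) = 181
  - Unaffected records: 373
  - Sum after Rule 1: 554
Step 2: Apply Rule 2 - Multiply all by 0.9
  - 554 × 0.9 = 498.6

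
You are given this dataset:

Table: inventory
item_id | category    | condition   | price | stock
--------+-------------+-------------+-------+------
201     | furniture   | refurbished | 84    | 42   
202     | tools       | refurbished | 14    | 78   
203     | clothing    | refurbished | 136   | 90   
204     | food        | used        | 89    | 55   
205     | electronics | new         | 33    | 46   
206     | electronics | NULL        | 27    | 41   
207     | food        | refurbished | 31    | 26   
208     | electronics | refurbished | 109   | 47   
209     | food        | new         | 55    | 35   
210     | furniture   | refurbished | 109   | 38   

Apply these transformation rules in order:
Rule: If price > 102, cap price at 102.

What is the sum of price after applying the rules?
639

Step 1: 3 records have price > 102
Step 2: These records originally summed to 354
Step 3: After capping: 3 × 102 = 306
Step 4: Unaffected records sum: 333
Step 5: Final sum = 306 + 333 = 639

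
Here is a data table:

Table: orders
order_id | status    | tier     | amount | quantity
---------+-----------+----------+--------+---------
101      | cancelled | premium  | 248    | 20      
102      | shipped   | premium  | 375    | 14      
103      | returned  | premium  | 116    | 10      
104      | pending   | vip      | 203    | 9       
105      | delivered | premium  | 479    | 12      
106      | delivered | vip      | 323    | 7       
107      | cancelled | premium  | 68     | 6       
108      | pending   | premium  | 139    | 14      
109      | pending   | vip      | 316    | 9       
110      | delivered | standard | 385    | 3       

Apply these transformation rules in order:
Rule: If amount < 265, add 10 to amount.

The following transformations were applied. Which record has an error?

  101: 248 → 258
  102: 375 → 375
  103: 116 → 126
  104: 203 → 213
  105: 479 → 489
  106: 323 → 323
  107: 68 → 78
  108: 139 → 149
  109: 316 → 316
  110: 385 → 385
Record 105 has an error. The correct transformed value should be 479, not 489.

Step 1: Check each record against the rule
Step 2: Record 105 has amount = 479
Step 3: Since 479 >= 265, the bonus should not have been applied
Step 4: Correct value = 479, but claimed value = 489
Conclusion: Record 105 has the error.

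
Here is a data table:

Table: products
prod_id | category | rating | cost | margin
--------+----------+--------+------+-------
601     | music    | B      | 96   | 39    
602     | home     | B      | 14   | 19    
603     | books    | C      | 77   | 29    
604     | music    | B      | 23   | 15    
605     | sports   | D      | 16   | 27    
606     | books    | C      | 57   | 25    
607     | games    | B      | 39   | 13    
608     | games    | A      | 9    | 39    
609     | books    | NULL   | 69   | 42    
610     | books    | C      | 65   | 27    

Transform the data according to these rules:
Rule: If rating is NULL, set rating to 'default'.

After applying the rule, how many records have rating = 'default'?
1

Step 1: Count records where rating IS NULL
Step 2: Found 1 records with NULL rating
Step 3: These records will have rating set to 'default'
Step 4: Records already having rating = 'default': 0
Step 5: Answer: 1 + 0 = 1 records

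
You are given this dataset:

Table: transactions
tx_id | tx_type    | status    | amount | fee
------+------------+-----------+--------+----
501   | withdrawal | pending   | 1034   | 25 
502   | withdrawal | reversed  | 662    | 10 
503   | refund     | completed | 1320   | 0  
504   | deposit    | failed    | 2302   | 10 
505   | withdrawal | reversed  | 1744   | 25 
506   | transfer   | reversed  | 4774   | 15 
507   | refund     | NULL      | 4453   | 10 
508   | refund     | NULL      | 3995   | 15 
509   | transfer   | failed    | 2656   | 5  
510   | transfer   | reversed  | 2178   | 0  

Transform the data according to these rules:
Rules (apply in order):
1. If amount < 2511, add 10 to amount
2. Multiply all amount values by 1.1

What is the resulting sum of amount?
27695.8

Step 1: Apply Rule 1 - Add 10 to records with amount < 2511
  - 6 records affected: 9240 + (6 × 10) = 9300
  - Unaffected records: 15878
  - Sum after Rule 1: 25178
Step 2: Apply Rule 2 - Multiply all by 1.1
  - 25178 × 1.1 = 27695.8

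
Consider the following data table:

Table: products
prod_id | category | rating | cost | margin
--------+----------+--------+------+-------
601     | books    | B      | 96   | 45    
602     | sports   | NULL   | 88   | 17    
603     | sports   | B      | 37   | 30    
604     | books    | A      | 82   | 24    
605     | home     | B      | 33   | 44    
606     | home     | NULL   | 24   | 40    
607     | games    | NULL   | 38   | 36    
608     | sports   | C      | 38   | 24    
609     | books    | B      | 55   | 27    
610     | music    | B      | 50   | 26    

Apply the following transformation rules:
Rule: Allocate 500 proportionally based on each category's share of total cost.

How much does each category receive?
books: 215.34, games: 35.12, home: 52.68, music: 46.21, sports: 150.65

Step 1: Calculate total cost = 541
Step 2: Calculate each category's proportion:
  books: 233/541 = 43.07% → 215.34
  games: 38/541 = 7.02% → 35.12
  home: 57/541 = 10.54% → 52.68
  music: 50/541 = 9.24% → 46.21
  sports: 163/541 = 30.13% → 150.65
Step 3: Verify: sum of allocations ≈ 500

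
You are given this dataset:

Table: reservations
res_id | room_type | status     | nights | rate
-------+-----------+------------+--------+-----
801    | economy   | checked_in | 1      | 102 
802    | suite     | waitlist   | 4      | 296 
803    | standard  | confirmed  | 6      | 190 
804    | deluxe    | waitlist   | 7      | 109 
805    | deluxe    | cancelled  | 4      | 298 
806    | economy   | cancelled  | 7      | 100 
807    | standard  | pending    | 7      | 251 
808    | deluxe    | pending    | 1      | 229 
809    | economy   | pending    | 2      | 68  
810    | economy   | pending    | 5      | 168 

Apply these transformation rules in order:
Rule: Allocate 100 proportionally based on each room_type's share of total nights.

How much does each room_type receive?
deluxe: 27.27, economy: 34.09, standard: 29.55, suite: 9.09

Step 1: Calculate total nights = 44
Step 2: Calculate each room_type's proportion:
  deluxe: 12/44 = 27.27% → 27.27
  economy: 15/44 = 34.09% → 34.09
  standard: 13/44 = 29.55% → 29.55
  suite: 4/44 = 9.09% → 9.09
Step 3: Verify: sum of allocations ≈ 100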